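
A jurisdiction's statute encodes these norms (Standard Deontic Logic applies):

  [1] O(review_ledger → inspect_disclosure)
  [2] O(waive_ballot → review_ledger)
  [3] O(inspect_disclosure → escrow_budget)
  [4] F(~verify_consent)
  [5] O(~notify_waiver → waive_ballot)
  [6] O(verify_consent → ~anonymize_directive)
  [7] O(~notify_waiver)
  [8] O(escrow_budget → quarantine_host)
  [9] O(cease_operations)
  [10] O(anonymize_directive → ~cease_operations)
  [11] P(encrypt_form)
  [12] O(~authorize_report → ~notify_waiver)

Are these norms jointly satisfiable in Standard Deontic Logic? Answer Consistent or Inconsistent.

Premise 10 is O(anonymize_directive → ~cease_operations), but O(anonymize_directive) is not derivable from the premises, so it does not yield O(~cease_operations).
So O(~cease_operations) is not derivable, and the apparent clash with O(cease_operations) does not arise.
A world satisfying every obligation exists (e.g. anonymize_directive=false, authorize_report=false, cease_operations=true, encrypt_form=false, escrow_budget=true, inspect_disclosure=true, notify_waiver=false, quarantine_host=true, review_ledger=true, verify_consent=true, waive_ballot=true); no atom is both obligatory and forbidden, so the set is consistent.

Consistent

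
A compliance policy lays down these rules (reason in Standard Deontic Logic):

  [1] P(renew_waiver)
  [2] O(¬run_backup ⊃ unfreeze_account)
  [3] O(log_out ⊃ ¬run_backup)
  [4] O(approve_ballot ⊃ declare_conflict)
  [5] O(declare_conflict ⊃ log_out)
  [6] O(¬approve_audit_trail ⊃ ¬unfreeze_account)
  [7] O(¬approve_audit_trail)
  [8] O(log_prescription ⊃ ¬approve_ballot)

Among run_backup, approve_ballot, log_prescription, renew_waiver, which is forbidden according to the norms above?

approve_ballot

From premise 7 we have O(¬approve_audit_trail).
Applying K to premise 6 (O(¬approve_audit_trail ⊃ ¬unfreeze_account)) and O(¬approve_audit_trail) yields O(¬unfreeze_account).
Premise 2, O(¬run_backup ⊃ unfreeze_account), contraposes to O(¬unfreeze_account ⊃ run_backup); with O(¬unfreeze_account) we get O(run_backup).
Premise 3, O(log_out ⊃ ¬run_backup), contraposes to O(run_backup ⊃ ¬log_out); with O(run_backup) we get O(¬log_out).
The contrapositive of premise 5 (O(declare_conflict ⊃ log_out)) is O(¬log_out ⊃ ¬declare_conflict), and O(¬log_out) is already established, so O(¬declare_conflict).
The contrapositive of premise 4 (O(approve_ballot ⊃ declare_conflict)) is O(¬declare_conflict ⊃ ¬approve_ballot), and O(¬declare_conflict) is already established, so O(¬approve_ballot).
So O(¬approve_ballot) holds, i.e. approve_ballot is forbidden. None of the other listed options is forbidden under the premises.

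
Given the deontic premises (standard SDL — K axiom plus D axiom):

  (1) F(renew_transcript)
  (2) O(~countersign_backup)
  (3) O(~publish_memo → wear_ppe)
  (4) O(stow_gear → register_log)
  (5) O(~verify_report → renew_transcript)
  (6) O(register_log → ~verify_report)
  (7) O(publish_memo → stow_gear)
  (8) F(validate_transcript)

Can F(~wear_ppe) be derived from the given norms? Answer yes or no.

Premise 1, F(renew_transcript), is equivalent to O(~renew_transcript).
The contrapositive of premise 5 (O(~verify_report → renew_transcript)) is O(~renew_transcript → verify_report), and O(~renew_transcript) is already established, so O(verify_report).
Premise 6 is O(register_log → ~verify_report); contrapositively O(verify_report → ~register_log). Since O(verify_report) holds, K gives O(~register_log).
Premise 4 is O(stow_gear → register_log); contrapositively O(~register_log → ~stow_gear). Since O(~register_log) holds, K gives O(~stow_gear).
The contrapositive of premise 7 (O(publish_memo → stow_gear)) is O(~stow_gear → ~publish_memo), and O(~stow_gear) is already established, so O(~publish_memo).
From O(~publish_memo) and premise 3, O(~publish_memo → wear_ppe), we obtain O(wear_ppe).
Premises 2, 8 do not contribute to this derivation.
So O(wear_ppe) holds, i.e. F(~wear_ppe). The claim follows.

Yes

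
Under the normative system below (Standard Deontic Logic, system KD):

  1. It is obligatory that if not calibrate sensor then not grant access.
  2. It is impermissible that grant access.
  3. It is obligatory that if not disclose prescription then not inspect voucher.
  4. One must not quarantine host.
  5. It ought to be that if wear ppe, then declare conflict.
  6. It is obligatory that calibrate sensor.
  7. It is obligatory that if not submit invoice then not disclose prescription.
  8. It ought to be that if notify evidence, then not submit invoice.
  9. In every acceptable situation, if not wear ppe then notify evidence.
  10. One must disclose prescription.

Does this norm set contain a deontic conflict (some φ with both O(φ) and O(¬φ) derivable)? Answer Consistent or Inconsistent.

Premise 1 is O(¬calibrate_sensor → ¬grant_access); even if O(¬grant_access) held, inferring O(¬calibrate_sensor) would be affirming the consequent — invalid.
So O(¬calibrate_sensor) is not derivable, and the apparent clash with O(calibrate_sensor) does not arise.
A world satisfying every obligation exists (e.g. calibrate_sensor=true, declare_conflict=true, disclose_prescription=true, grant_access=false, inspect_voucher=false, notify_evidence=false, quarantine_host=false, submit_invoice=true, wear_ppe=true); no atom is both obligatory and forbidden, so the set is consistent.

Consistent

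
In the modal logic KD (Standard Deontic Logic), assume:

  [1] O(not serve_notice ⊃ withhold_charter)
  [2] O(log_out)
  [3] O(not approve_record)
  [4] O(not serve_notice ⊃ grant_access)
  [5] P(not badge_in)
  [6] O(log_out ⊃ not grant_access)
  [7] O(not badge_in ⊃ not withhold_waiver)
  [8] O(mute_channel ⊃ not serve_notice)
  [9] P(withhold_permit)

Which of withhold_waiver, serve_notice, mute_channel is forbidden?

mute_channel

Premise 2 gives O(log_out).
With premise 6, O(log_out ⊃ not grant_access), the K-axiom yields O(not grant_access).
Premise 4 is O(not serve_notice ⊃ grant_access); contrapositively O(not grant_access ⊃ serve_notice). Since O(not grant_access) holds, K gives O(serve_notice).
Premise 8, O(mute_channel ⊃ not serve_notice), contraposes to O(serve_notice ⊃ not mute_channel); with O(serve_notice) we get O(not mute_channel).
So O(not mute_channel) holds, i.e. mute_channel is forbidden. None of the other listed options is forbidden under the premises.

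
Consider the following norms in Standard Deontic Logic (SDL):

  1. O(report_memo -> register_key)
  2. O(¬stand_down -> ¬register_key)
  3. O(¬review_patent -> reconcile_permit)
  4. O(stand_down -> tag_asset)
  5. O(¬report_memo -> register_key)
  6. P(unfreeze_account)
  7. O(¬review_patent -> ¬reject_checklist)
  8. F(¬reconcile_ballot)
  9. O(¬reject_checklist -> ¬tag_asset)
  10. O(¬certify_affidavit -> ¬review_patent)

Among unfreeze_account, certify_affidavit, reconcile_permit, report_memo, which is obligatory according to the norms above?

certify_affidavit

Premises 5 and 1 cover both cases: O(¬report_memo -> register_key) and O(report_memo -> register_key). Since ¬report_memo ∨ report_memo is a tautology, O(register_key) follows.
The contrapositive of premise 2 (O(¬stand_down -> ¬register_key)) is O(register_key -> stand_down), and O(register_key) is already established, so O(stand_down).
With premise 4, O(stand_down -> tag_asset), the K-axiom yields O(tag_asset).
The contrapositive of premise 9 (O(¬reject_checklist -> ¬tag_asset)) is O(tag_asset -> reject_checklist), and O(tag_asset) is already established, so O(reject_checklist).
The contrapositive of premise 7 (O(¬review_patent -> ¬reject_checklist)) is O(reject_checklist -> review_patent), and O(reject_checklist) is already established, so O(review_patent).
The contrapositive of premise 10 (O(¬certify_affidavit -> ¬review_patent)) is O(review_patent -> certify_affidavit), and O(review_patent) is already established, so O(certify_affidavit).
So O(certify_affidavit) holds — certify_affidavit is obligatory. None of the other listed options is made obligatory by any chain of premises.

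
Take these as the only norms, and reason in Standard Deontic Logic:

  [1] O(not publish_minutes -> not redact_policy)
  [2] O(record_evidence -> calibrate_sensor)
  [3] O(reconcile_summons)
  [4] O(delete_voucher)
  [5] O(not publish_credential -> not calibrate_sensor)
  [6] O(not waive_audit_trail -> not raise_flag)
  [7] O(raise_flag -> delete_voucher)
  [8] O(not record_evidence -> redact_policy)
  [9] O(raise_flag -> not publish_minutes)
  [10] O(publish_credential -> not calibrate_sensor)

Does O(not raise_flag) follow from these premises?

Yes

Premises 10 and 5 cover both cases: O(publish_credential -> not calibrate_sensor) and O(not publish_credential -> not calibrate_sensor). Since publish_credential ∨ not publish_credential is a tautology, O(not calibrate_sensor) follows.
Premise 2 is O(record_evidence -> calibrate_sensor); contrapositively O(not calibrate_sensor -> not record_evidence). Since O(not calibrate_sensor) holds, K gives O(not record_evidence).
With premise 8, O(not record_evidence -> redact_policy), the K-axiom yields O(redact_policy).
Premise 1 is O(not publish_minutes -> not redact_policy); contrapositively O(redact_policy -> publish_minutes). Since O(redact_policy) holds, K gives O(publish_minutes).
Premise 9 is O(raise_flag -> not publish_minutes); contrapositively O(publish_minutes -> not raise_flag). Since O(publish_minutes) holds, K gives O(not raise_flag).
Premises 3, 4, 6, 7 do not contribute to this derivation.
So O(not raise_flag) follows.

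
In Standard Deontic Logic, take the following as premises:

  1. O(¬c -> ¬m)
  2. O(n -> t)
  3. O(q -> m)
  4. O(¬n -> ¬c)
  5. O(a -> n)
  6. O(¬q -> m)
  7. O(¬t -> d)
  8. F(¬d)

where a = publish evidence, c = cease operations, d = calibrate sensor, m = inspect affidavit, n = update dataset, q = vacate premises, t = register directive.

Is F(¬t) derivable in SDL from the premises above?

Premises 3 and 6 cover both cases: O(q -> m) and O(¬q -> m). Since q ∨ ¬q is a tautology, O(m) follows.
Premise 1 is O(¬c -> ¬m); contrapositively O(m -> c). Since O(m) holds, K gives O(c).
Premise 4 is O(¬n -> ¬c); contrapositively O(c -> n). Since O(c) holds, K gives O(n).
From O(n) and premise 2, O(n -> t), we obtain O(t).
Premises 5, 7, 8 do not contribute to this derivation.
So O(t) holds, i.e. F(¬t). The claim follows.

Yes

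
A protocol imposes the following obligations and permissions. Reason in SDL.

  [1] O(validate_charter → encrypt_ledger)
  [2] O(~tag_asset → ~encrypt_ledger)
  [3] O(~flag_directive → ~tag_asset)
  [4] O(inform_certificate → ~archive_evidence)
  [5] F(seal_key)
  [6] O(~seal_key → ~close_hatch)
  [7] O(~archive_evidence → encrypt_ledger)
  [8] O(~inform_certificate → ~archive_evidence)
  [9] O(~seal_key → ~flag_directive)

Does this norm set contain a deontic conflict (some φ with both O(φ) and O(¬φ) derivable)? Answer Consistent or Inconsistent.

Premises 4 and 8 are O(inform_certificate → ~archive_evidence) and O(~inform_certificate → ~archive_evidence); every ideal world satisfies inform_certificate or ~inform_certificate, so in either case ~archive_evidence holds — hence O(~archive_evidence).
With premise 7, O(~archive_evidence → encrypt_ledger), the K-axiom yields O(encrypt_ledger).
Premise 2 is O(~tag_asset → ~encrypt_ledger); contrapositively O(encrypt_ledger → tag_asset). Since O(encrypt_ledger) holds, K gives O(tag_asset).
The contrapositive of premise 3 (O(~flag_directive → ~tag_asset)) is O(tag_asset → flag_directive), and O(tag_asset) is already established, so O(flag_directive).
Premise 9 is O(~seal_key → ~flag_directive); contrapositively O(flag_directive → seal_key). Since O(flag_directive) holds, K gives O(seal_key).
However, F(seal_key) at premise 5 amounts to O(~seal_key).
We now have both O(seal_key) and O(~seal_key) — seal_key is simultaneously obligatory and forbidden, violating the D-axiom.

Inconsistent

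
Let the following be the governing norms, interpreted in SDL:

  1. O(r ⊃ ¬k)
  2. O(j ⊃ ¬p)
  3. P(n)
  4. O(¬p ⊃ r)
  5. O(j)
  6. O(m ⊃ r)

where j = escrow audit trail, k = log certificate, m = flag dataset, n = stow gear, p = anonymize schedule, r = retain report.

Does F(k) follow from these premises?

Yes

From premise 5 we have O(j).
From O(j) and premise 2, O(j ⊃ ¬p), we obtain O(¬p).
Applying K to premise 4 (O(¬p ⊃ r)) and O(¬p) yields O(r).
Premise 1 is O(r ⊃ ¬k); since O(r), deontic closure gives O(¬k).
Premises 3, 6 do not contribute to this derivation.
So O(¬k) holds, i.e. F(k). The claim follows.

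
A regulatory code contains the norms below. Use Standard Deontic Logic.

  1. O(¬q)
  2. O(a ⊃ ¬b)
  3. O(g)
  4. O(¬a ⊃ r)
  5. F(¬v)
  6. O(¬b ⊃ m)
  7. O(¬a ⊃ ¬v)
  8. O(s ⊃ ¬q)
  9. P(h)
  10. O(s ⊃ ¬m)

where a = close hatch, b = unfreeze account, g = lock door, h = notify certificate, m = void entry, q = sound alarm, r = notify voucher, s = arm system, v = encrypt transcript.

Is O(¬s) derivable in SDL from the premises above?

Yes

Premise 5, F(¬v), is equivalent to O(v).
Premise 7 is O(¬a ⊃ ¬v); contrapositively O(v ⊃ a). Since O(v) holds, K gives O(a).
With premise 2, O(a ⊃ ¬b), the K-axiom yields O(¬b).
With premise 6, O(¬b ⊃ m), the K-axiom yields O(m).
Premise 10 is O(s ⊃ ¬m); contrapositively O(m ⊃ ¬s). Since O(m) holds, K gives O(¬s).
Premises 1, 3, 4, 8, 9 do not contribute to this derivation.
So O(¬s) follows.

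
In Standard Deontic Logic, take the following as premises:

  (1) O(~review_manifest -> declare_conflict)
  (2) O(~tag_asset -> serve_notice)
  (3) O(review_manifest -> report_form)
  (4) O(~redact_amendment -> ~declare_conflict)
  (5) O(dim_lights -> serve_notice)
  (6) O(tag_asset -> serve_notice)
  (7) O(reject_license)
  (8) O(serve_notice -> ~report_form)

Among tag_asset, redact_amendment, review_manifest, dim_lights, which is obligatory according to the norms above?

redact_amendment

Premises 6 and 2 cover both cases: O(tag_asset -> serve_notice) and O(~tag_asset -> serve_notice). Since tag_asset ∨ ~tag_asset is a tautology, O(serve_notice) follows.
With premise 8, O(serve_notice -> ~report_form), the K-axiom yields O(~report_form).
Premise 3, O(review_manifest -> report_form), contraposes to O(~report_form -> ~review_manifest); with O(~report_form) we get O(~review_manifest).
With premise 1, O(~review_manifest -> declare_conflict), the K-axiom yields O(declare_conflict).
Premise 4 is O(~redact_amendment -> ~declare_conflict); contrapositively O(declare_conflict -> redact_amendment). Since O(declare_conflict) holds, K gives O(redact_amendment).
So O(redact_amendment) holds — redact_amendment is obligatory. None of the other listed options is made obligatory by any chain of premises.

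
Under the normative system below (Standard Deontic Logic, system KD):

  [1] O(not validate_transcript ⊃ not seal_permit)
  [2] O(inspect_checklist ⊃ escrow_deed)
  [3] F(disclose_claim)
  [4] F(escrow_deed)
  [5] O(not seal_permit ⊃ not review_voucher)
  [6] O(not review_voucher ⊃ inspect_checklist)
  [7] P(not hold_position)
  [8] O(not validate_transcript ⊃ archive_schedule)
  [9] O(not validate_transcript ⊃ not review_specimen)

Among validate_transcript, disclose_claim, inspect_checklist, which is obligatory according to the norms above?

Premise 4, F(escrow_deed), is equivalent to O(not escrow_deed).
Premise 2 is O(inspect_checklist ⊃ escrow_deed); contrapositively O(not escrow_deed ⊃ not inspect_checklist). Since O(not escrow_deed) holds, K gives O(not inspect_checklist).
Premise 6 is O(not review_voucher ⊃ inspect_checklist); contrapositively O(not inspect_checklist ⊃ review_voucher). Since O(not inspect_checklist) holds, K gives O(review_voucher).
Premise 5 is O(not seal_permit ⊃ not review_voucher); contrapositively O(review_voucher ⊃ seal_permit). Since O(review_voucher) holds, K gives O(seal_permit).
Premise 1 is O(not validate_transcript ⊃ not seal_permit); contrapositively O(seal_permit ⊃ validate_transcript). Since O(seal_permit) holds, K gives O(validate_transcript).
So O(validate_transcript) holds — validate_transcript is obligatory. None of the other listed options is made obligatory by any chain of premises.

validate_transcript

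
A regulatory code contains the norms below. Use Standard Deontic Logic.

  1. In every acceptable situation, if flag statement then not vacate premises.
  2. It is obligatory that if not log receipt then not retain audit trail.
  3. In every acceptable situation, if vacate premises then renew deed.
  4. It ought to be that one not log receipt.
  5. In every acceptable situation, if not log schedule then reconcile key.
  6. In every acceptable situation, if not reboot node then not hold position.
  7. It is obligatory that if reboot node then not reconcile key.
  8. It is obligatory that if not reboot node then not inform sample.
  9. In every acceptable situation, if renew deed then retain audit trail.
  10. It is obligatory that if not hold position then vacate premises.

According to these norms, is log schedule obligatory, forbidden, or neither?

Obligatory

Premise 4 states O(¬log_receipt) outright.
With premise 2, O(¬log_receipt → ¬retain_audit_trail), the K-axiom yields O(¬retain_audit_trail).
Premise 9 is O(renew_deed → retain_audit_trail); contrapositively O(¬retain_audit_trail → ¬renew_deed). Since O(¬retain_audit_trail) holds, K gives O(¬renew_deed).
Premise 3 is O(vacate_premises → renew_deed); contrapositively O(¬renew_deed → ¬vacate_premises). Since O(¬renew_deed) holds, K gives O(¬vacate_premises).
The contrapositive of premise 10 (O(¬hold_position → vacate_premises)) is O(¬vacate_premises → hold_position), and O(¬vacate_premises) is already established, so O(hold_position).
The contrapositive of premise 6 (O(¬reboot_node → ¬hold_position)) is O(hold_position → reboot_node), and O(hold_position) is already established, so O(reboot_node).
With premise 7, O(reboot_node → ¬reconcile_key), the K-axiom yields O(¬reconcile_key).
The contrapositive of premise 5 (O(¬log_schedule → reconcile_key)) is O(¬reconcile_key → log_schedule), and O(¬reconcile_key) is already established, so O(log_schedule).
Premises 1, 8 do not contribute to this derivation.
Hence log_schedule is obligatory.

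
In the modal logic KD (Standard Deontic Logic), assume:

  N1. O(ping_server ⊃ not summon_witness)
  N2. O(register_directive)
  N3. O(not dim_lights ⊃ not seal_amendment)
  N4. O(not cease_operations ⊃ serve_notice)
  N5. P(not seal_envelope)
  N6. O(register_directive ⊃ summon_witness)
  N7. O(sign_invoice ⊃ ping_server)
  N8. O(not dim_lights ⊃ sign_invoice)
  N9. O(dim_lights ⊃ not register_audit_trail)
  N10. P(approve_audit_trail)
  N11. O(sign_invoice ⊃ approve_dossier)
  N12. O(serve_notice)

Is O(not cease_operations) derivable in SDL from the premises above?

Premise 4 is O(not cease_operations ⊃ serve_notice); even if O(serve_notice) held, inferring O(not cease_operations) would be affirming the consequent — invalid.
No other premise forces O(not cease_operations). An ideal world satisfying every premise can still have not cease_operations false, so O(not cease_operations) is not derivable.

No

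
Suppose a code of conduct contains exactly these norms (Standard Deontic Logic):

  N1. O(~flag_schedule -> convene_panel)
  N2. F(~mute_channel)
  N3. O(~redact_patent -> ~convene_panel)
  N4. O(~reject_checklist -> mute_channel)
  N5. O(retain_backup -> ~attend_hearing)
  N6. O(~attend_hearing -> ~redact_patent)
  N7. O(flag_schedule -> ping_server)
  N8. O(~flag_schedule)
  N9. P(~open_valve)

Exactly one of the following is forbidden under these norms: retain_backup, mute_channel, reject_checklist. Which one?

From premise 8 we have O(~flag_schedule).
Premise 1 is O(~flag_schedule -> convene_panel); since O(~flag_schedule), deontic closure gives O(convene_panel).
Premise 3 is O(~redact_patent -> ~convene_panel); contrapositively O(convene_panel -> redact_patent). Since O(convene_panel) holds, K gives O(redact_patent).
Premise 6, O(~attend_hearing -> ~redact_patent), contraposes to O(redact_patent -> attend_hearing); with O(redact_patent) we get O(attend_hearing).
Premise 5 is O(retain_backup -> ~attend_hearing); contrapositively O(attend_hearing -> ~retain_backup). Since O(attend_hearing) holds, K gives O(~retain_backup).
So O(~retain_backup) holds, i.e. retain_backup is forbidden. None of the other listed options is forbidden under the premises.

retain_backup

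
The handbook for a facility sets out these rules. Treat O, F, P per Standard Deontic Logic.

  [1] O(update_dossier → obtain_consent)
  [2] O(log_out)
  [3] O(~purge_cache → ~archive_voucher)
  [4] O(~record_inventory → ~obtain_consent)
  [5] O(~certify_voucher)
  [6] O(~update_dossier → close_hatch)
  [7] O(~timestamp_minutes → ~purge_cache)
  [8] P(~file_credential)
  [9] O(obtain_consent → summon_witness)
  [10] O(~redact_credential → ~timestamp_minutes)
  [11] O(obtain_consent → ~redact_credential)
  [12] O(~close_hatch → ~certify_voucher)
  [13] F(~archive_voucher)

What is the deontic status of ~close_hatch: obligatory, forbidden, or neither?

Forbidden

Premise 13 is F(~archive_voucher), i.e. O(archive_voucher).
The contrapositive of premise 3 (O(~purge_cache → ~archive_voucher)) is O(archive_voucher → purge_cache), and O(archive_voucher) is already established, so O(purge_cache).
Premise 7 is O(~timestamp_minutes → ~purge_cache); contrapositively O(purge_cache → timestamp_minutes). Since O(purge_cache) holds, K gives O(timestamp_minutes).
The contrapositive of premise 10 (O(~redact_credential → ~timestamp_minutes)) is O(timestamp_minutes → redact_credential), and O(timestamp_minutes) is already established, so O(redact_credential).
Premise 11, O(obtain_consent → ~redact_credential), contraposes to O(redact_credential → ~obtain_consent); with O(redact_credential) we get O(~obtain_consent).
Premise 1, O(update_dossier → obtain_consent), contraposes to O(~obtain_consent → ~update_dossier); with O(~obtain_consent) we get O(~update_dossier).
From O(~update_dossier) and premise 6, O(~update_dossier → close_hatch), we obtain O(close_hatch).
Premises 2, 4, 5, 8, 9, 12 do not contribute to this derivation.
Thus O(close_hatch), which is F(~close_hatch): ~close_hatch is forbidden.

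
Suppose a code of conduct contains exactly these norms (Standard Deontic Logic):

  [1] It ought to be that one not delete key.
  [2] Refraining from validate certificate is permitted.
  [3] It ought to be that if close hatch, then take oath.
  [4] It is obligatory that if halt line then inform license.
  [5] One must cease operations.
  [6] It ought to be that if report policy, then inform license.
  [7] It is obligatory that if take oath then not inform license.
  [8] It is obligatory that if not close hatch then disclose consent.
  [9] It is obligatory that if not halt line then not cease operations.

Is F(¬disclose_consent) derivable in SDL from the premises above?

Yes

From premise 5 we have O(cease_operations).
Premise 9 is O(¬halt_line → ¬cease_operations); contrapositively O(cease_operations → halt_line). Since O(cease_operations) holds, K gives O(halt_line).
Applying K to premise 4 (O(halt_line → inform_license)) and O(halt_line) yields O(inform_license).
Premise 7 is O(take_oath → ¬inform_license); contrapositively O(inform_license → ¬take_oath). Since O(inform_license) holds, K gives O(¬take_oath).
Premise 3 is O(close_hatch → take_oath); contrapositively O(¬take_oath → ¬close_hatch). Since O(¬take_oath) holds, K gives O(¬close_hatch).
Applying K to premise 8 (O(¬close_hatch → disclose_consent)) and O(¬close_hatch) yields O(disclose_consent).
Premises 1, 2, 6 do not contribute to this derivation.
So O(disclose_consent) holds, i.e. F(¬disclose_consent). The claim follows.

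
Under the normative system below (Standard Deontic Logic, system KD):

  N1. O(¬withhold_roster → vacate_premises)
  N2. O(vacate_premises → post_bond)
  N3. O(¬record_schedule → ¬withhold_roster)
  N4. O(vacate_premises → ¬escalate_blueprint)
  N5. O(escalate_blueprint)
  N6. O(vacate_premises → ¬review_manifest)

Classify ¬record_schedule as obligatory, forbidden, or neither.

Forbidden

Premise 5 states O(escalate_blueprint) outright.
Premise 4, O(vacate_premises → ¬escalate_blueprint), contraposes to O(escalate_blueprint → ¬vacate_premises); with O(escalate_blueprint) we get O(¬vacate_premises).
Premise 1 is O(¬withhold_roster → vacate_premises); contrapositively O(¬vacate_premises → withhold_roster). Since O(¬vacate_premises) holds, K gives O(withhold_roster).
Premise 3 is O(¬record_schedule → ¬withhold_roster); contrapositively O(withhold_roster → record_schedule). Since O(withhold_roster) holds, K gives O(record_schedule).
Premises 2, 6 do not contribute to this derivation.
Thus O(record_schedule), which is F(¬record_schedule): ¬record_schedule is forbidden.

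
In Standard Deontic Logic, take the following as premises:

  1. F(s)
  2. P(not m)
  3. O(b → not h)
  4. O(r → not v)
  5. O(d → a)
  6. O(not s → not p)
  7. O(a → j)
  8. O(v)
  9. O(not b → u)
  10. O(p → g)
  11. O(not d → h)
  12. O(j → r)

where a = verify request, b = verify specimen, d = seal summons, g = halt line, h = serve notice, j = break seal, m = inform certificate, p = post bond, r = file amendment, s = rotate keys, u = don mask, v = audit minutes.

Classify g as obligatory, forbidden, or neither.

Neither

Premise 10 is O(p → g), but O(p) is not derivable from the premises, so it does not yield O(g).
No premise or chain of K-axiom applications forces O(g), and none forces O(not g). So g is neither obligatory nor forbidden under these norms.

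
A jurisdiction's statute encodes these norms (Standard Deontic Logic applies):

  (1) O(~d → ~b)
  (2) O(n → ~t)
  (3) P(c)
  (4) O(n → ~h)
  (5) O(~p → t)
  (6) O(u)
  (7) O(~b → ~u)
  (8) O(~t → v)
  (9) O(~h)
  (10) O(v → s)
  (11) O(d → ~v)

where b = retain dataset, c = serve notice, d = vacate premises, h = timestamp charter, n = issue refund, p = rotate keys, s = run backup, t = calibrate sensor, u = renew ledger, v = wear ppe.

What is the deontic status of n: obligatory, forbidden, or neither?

Forbidden

Premise 6 states O(u) outright.
The contrapositive of premise 7 (O(~b → ~u)) is O(u → b), and O(u) is already established, so O(b).
The contrapositive of premise 1 (O(~d → ~b)) is O(b → d), and O(b) is already established, so O(d).
Premise 11 is O(d → ~v); since O(d), deontic closure gives O(~v).
The contrapositive of premise 8 (O(~t → v)) is O(~v → t), and O(~v) is already established, so O(t).
The contrapositive of premise 2 (O(n → ~t)) is O(t → ~n), and O(t) is already established, so O(~n).
Premises 3, 4, 5, 9, 10 do not contribute to this derivation.
Thus O(~n), which is F(n): n is forbidden.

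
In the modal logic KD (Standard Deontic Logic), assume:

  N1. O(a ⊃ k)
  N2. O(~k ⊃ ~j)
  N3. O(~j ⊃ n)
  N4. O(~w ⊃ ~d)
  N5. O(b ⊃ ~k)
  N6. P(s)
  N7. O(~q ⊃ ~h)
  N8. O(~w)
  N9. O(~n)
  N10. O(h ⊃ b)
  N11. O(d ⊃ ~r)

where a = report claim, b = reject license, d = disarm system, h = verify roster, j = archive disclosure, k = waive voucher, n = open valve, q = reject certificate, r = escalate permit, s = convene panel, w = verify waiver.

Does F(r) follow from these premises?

Premise 11 is O(d ⊃ ~r), but O(d) is not derivable from the premises, so it does not yield O(~r).
No other premise forces O(~r). An ideal world satisfying every premise can still have r true, so F(r) is not derivable.

No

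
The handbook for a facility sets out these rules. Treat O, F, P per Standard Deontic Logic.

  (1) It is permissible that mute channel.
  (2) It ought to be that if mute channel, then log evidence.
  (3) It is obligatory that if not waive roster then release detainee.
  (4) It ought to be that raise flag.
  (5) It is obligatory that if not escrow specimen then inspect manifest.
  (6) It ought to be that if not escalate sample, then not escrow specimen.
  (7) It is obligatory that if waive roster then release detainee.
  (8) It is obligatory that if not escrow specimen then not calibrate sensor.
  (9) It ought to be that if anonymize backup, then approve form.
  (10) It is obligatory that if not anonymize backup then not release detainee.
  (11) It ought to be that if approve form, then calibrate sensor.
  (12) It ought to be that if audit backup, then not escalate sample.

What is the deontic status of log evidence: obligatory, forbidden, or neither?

Neither

Premise 2 is O(mute_channel → log_evidence), but O(mute_channel) is not derivable from the premises (the permission P(mute_channel) asserts only ¬O(¬mute_channel), not O(mute_channel)), so it does not yield O(log_evidence).
No premise or chain of K-axiom applications forces O(log_evidence), and none forces O(¬log_evidence). So log_evidence is neither obligatory nor forbidden under these norms.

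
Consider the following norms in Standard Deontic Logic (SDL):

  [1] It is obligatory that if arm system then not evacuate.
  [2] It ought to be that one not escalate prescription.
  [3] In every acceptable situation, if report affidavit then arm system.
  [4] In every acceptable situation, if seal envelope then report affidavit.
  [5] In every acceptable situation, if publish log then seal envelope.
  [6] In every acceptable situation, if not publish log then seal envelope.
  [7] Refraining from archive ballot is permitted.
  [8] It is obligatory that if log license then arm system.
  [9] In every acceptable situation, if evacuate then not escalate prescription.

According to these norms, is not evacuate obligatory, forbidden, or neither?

By case analysis on ¬publish_log: premise 6 gives O(¬publish_log → seal_envelope) and premise 5 gives O(publish_log → seal_envelope), so O(seal_envelope) either way.
From O(seal_envelope) and premise 4, O(seal_envelope → report_affidavit), we obtain O(report_affidavit).
With premise 3, O(report_affidavit → arm_system), the K-axiom yields O(arm_system).
Premise 1 is O(arm_system → ¬evacuate); since O(arm_system), deontic closure gives O(¬evacuate).
Premises 2, 7, 8, 9 do not contribute to this derivation.
Hence ¬evacuate is obligatory.

Obligatory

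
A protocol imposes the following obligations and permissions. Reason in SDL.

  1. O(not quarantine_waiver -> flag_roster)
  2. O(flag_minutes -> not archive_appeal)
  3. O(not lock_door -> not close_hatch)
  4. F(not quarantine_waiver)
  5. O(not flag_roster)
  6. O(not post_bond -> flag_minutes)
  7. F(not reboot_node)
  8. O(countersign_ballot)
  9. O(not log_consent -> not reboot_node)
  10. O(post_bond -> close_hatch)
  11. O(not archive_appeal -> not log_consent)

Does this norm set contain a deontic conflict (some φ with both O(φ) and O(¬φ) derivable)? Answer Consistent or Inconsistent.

Premise 1 is O(not quarantine_waiver -> flag_roster), but O(not quarantine_waiver) is not derivable from the premises, so it does not yield O(flag_roster).
So O(flag_roster) is not derivable, and the apparent clash with O(not flag_roster) does not arise.
A world satisfying every obligation exists (e.g. archive_appeal=true, close_hatch=true, countersign_ballot=true, flag_minutes=false, flag_roster=false, lock_door=true, log_consent=true, post_bond=true, quarantine_waiver=true, reboot_node=true); no atom is both obligatory and forbidden, so the set is consistent.

Consistent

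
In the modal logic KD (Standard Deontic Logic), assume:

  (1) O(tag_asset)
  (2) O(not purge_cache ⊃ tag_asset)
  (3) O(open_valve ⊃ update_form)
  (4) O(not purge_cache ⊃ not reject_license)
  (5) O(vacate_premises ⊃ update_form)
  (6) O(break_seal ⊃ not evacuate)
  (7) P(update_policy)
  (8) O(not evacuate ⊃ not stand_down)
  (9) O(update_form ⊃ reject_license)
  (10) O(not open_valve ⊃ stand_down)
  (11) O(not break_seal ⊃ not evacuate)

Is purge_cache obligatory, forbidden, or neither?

Obligatory

By case analysis on not break_seal: premise 11 gives O(not break_seal ⊃ not evacuate) and premise 6 gives O(break_seal ⊃ not evacuate), so O(not evacuate) either way.
From O(not evacuate) and premise 8, O(not evacuate ⊃ not stand_down), we obtain O(not stand_down).
Premise 10, O(not open_valve ⊃ stand_down), contraposes to O(not stand_down ⊃ open_valve); with O(not stand_down) we get O(open_valve).
From O(open_valve) and premise 3, O(open_valve ⊃ update_form), we obtain O(update_form).
With premise 9, O(update_form ⊃ reject_license), the K-axiom yields O(reject_license).
Premise 4 is O(not purge_cache ⊃ not reject_license); contrapositively O(reject_license ⊃ purge_cache). Since O(reject_license) holds, K gives O(purge_cache).
Premises 1, 2, 5, 7 do not contribute to this derivation.
Hence purge_cache is obligatory.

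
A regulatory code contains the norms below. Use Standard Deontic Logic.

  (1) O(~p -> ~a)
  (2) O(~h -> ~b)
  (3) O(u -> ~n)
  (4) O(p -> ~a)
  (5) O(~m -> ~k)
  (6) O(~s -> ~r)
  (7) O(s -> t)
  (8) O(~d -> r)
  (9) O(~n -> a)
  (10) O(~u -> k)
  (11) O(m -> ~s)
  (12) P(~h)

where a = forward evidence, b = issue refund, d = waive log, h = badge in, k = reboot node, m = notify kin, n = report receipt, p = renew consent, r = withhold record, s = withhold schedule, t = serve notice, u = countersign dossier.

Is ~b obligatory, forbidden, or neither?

Neither

Premise 2 is O(~h -> ~b), but O(~h) is not derivable from the premises (the permission P(~h) asserts only ~O(h), not O(~h)), so it does not yield O(~b).
No premise or chain of K-axiom applications forces O(~b), and none forces O(b). So ~b is neither obligatory nor forbidden under these norms.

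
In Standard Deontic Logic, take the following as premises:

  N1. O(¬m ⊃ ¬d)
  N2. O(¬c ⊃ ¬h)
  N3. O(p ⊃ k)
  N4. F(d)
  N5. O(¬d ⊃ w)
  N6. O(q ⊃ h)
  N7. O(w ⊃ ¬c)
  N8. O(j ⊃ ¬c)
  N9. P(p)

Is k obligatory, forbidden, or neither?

Premise 3 is O(p ⊃ k), but O(p) is not derivable from the premises (the permission P(p) asserts only ¬O(¬p), not O(p)), so it does not yield O(k).
No premise or chain of K-axiom applications forces O(k), and none forces O(¬k). So k is neither obligatory nor forbidden under these norms.

Neither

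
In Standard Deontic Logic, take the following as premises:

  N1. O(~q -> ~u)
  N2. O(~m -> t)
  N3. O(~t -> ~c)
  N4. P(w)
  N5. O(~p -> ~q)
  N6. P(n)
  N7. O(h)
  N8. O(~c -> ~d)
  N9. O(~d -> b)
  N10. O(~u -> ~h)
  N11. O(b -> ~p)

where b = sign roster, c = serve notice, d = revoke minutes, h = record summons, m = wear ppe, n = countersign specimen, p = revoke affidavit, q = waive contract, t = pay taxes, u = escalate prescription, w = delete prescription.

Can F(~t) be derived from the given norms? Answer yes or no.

From premise 7 we have O(h).
Premise 10, O(~u -> ~h), contraposes to O(h -> u); with O(h) we get O(u).
Premise 1 is O(~q -> ~u); contrapositively O(u -> q). Since O(u) holds, K gives O(q).
Premise 5 is O(~p -> ~q); contrapositively O(q -> p). Since O(q) holds, K gives O(p).
Premise 11, O(b -> ~p), contraposes to O(p -> ~b); with O(p) we get O(~b).
Premise 9, O(~d -> b), contraposes to O(~b -> d); with O(~b) we get O(d).
Premise 8 is O(~c -> ~d); contrapositively O(d -> c). Since O(d) holds, K gives O(c).
Premise 3, O(~t -> ~c), contraposes to O(c -> t); with O(c) we get O(t).
Premises 2, 4, 6 do not contribute to this derivation.
So O(t) holds, i.e. F(~t). The claim follows.

Yes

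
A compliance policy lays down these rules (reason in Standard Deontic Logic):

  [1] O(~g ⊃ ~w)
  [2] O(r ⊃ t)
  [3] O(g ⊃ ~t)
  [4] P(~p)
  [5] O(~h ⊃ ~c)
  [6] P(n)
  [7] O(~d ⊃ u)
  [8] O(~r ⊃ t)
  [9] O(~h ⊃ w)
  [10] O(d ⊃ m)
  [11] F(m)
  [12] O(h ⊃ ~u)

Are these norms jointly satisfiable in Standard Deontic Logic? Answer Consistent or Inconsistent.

Inconsistent

By case analysis on r: premise 2 gives O(r ⊃ t) and premise 8 gives O(~r ⊃ t), so O(t) either way.
Premise 3, O(g ⊃ ~t), contraposes to O(t ⊃ ~g); with O(t) we get O(~g).
With premise 1, O(~g ⊃ ~w), the K-axiom yields O(~w).
The contrapositive of premise 9 (O(~h ⊃ w)) is O(~w ⊃ h), and O(~w) is already established, so O(h).
From O(h) and premise 12, O(h ⊃ ~u), we obtain O(~u).
Premise 7 is O(~d ⊃ u); contrapositively O(~u ⊃ d). Since O(~u) holds, K gives O(d).
From O(d) and premise 10, O(d ⊃ m), we obtain O(m).
But premise 11, F(m), means O(~m).
We now have both O(m) and O(~m) — m is simultaneously obligatory and forbidden, violating the D-axiom.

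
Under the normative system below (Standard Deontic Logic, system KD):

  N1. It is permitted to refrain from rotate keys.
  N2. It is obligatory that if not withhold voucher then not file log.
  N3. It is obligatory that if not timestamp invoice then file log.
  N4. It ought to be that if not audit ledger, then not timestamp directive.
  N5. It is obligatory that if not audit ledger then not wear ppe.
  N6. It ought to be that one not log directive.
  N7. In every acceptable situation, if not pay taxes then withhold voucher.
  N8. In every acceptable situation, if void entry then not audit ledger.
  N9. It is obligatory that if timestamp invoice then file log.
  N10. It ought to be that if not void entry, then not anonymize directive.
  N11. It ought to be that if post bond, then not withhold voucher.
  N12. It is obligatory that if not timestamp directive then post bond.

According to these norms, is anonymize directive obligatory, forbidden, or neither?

Forbidden

Premises 3 and 9 are O(¬timestamp_invoice → file_log) and O(timestamp_invoice → file_log); every ideal world satisfies ¬timestamp_invoice or timestamp_invoice, so in either case file_log holds — hence O(file_log).
Premise 2 is O(¬withhold_voucher → ¬file_log); contrapositively O(file_log → withhold_voucher). Since O(file_log) holds, K gives O(withhold_voucher).
Premise 11, O(post_bond → ¬withhold_voucher), contraposes to O(withhold_voucher → ¬post_bond); with O(withhold_voucher) we get O(¬post_bond).
Premise 12, O(¬timestamp_directive → post_bond), contraposes to O(¬post_bond → timestamp_directive); with O(¬post_bond) we get O(timestamp_directive).
Premise 4 is O(¬audit_ledger → ¬timestamp_directive); contrapositively O(timestamp_directive → audit_ledger). Since O(timestamp_directive) holds, K gives O(audit_ledger).
Premise 8 is O(void_entry → ¬audit_ledger); contrapositively O(audit_ledger → ¬void_entry). Since O(audit_ledger) holds, K gives O(¬void_entry).
Applying K to premise 10 (O(¬void_entry → ¬anonymize_directive)) and O(¬void_entry) yields O(¬anonymize_directive).
Premises 1, 5, 6, 7 do not contribute to this derivation.
Thus O(¬anonymize_directive), which is F(anonymize_directive): anonymize_directive is forbidden.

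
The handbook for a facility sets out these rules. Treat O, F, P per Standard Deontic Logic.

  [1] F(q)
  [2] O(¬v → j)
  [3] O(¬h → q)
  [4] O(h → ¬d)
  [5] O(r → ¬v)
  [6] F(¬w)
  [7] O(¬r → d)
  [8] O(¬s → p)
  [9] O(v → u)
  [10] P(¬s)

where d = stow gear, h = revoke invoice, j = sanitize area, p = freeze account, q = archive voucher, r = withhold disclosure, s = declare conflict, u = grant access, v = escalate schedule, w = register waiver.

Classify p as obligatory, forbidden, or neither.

Premise 8 is O(¬s → p), but O(¬s) is not derivable from the premises (the permission P(¬s) asserts only ¬O(s), not O(¬s)), so it does not yield O(p).
No premise or chain of K-axiom applications forces O(p), and none forces O(¬p). So p is neither obligatory nor forbidden under these norms.

Neither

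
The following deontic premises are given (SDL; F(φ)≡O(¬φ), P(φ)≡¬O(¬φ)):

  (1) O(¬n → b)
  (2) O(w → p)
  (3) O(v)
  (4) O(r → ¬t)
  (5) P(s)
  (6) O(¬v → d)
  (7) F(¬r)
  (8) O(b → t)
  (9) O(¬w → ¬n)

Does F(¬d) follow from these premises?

No

Premise 6 is O(¬v → d), but O(¬v) is not derivable from the premises, so it does not yield O(d).
No other premise forces O(d). An ideal world satisfying every premise can still have ¬d true, so F(¬d) is not derivable.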